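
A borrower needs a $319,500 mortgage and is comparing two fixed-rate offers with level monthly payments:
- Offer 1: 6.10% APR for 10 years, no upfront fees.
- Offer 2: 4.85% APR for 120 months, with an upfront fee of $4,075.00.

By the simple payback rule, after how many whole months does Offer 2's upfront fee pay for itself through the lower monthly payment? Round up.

Offer 1: at 6.10% the monthly rate is 0.0050833, so the payment is 319,500 × 0.0050833 / (1 − 1.0050833^−120) = $3,563.17.
Offer 2: at 4.85% the monthly rate is 0.0040417, so the payment is 319,500 × 0.0040417 / (1 − 1.0040417^−120) = $3,365.42.
Monthly savings = $3,563.17 − $3,365.42 = $197.75.
Break-even = $4,075.00 / $197.75 = 20.61 → 21 months.

21 months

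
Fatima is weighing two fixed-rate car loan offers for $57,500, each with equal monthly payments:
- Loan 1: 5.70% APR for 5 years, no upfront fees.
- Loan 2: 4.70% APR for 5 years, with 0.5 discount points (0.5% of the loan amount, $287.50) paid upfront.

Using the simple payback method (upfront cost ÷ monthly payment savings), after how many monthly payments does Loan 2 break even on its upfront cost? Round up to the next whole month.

11 months

Loan 1: at 5.70% the monthly rate is 0.0047500, so the payment is 57,500 × 0.0047500 / (1 − 1.0047500^−60) = $1,103.63.
Loan 2: monthly rate = 4.7%/12 = 0.0039167; payment = 57,500 × 0.0039167 / (1 − (1+0.0039167)^−60) = $1,077.21.
Monthly savings = $1,103.63 − $1,077.21 = $26.42.
Break-even = $287.50 / $26.42 = 10.88 → 11 months.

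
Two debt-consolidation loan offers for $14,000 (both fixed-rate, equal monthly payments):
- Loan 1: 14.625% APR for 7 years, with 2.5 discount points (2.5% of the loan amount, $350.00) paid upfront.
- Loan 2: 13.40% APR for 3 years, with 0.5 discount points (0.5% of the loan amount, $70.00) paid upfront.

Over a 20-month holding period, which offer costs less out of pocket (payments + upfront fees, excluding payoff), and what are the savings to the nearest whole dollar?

Loan 1: at 14.625% the monthly rate is 0.0121875, so the payment is 14,000 × 0.0121875 / (1 − 1.0121875^−84) = $267.22.
Loan 2: monthly rate = 13.4%/12 = 0.0111667; payment = 14,000 × 0.0111667 / (1 − (1+0.0111667)^−36) = $474.42.
Over 20 months: Loan 1 costs 20 × $267.22 + $350.00 = $5,694.40; Loan 2 costs 20 × $474.42 + $70.00 = $9,558.40.
Loan 1 is cheaper by $9,558.40 − $5,694.40 = $3,864.00.

Loan 1 by $3,864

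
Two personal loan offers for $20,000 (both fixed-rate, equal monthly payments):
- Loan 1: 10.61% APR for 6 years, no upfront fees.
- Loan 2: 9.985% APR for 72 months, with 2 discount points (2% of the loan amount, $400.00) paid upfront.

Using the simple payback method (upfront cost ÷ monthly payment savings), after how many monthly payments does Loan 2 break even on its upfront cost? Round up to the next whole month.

Loan 1: at 10.61% the monthly rate is 0.0088417, so the payment is 20,000 × 0.0088417 / (1 − 1.0088417^−72) = $376.70.
Loan 2: monthly rate = 9.985%/12 = 0.0083208; payment = 20,000 × 0.0083208 / (1 − (1+0.0083208)^−72) = $370.37.
Monthly savings = $376.70 − $370.37 = $6.33.
Break-even = $400.00 / $6.33 = 63.19 → 64 months.

64 months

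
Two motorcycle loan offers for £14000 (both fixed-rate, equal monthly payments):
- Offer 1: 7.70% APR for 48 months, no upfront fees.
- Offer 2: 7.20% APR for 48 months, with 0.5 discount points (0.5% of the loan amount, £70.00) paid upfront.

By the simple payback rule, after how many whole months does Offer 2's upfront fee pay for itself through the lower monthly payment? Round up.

Offer 1: at 7.70% the monthly rate is 0.0064167, so the payment is 14,000 × 0.0064167 / (1 − 1.0064167^−48) = £339.81.
Offer 2: monthly rate = 7.2%/12 = 0.0060000; payment = 14,000 × 0.0060000 / (1 − (1+0.0060000)^−48) = £336.55.
Monthly savings = £339.81 − £336.55 = £3.26.
Break-even = £70.00 / £3.26 = 21.47 → 22 months.

22 months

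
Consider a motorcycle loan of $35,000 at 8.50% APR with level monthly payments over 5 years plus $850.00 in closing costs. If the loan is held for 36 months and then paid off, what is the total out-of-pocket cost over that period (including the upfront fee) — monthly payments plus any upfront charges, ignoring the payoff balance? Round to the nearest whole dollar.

At 8.50% the monthly rate is 0.0070833, so the payment is 35,000 × 0.0070833 / (1 − 1.0070833^−60) = $718.08.
Total outlay = 36 × $718.08 + $850.00 = $26,700.88.

$26,701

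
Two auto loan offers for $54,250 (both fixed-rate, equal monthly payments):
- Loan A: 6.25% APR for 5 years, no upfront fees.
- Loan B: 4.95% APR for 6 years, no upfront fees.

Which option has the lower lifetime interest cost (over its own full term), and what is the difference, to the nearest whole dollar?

Loan A: at 6.25% the monthly rate is 0.0052083, so the payment is 54,250 × 0.0052083 / (1 − 1.0052083^−60) = $1,055.12.
Total interest on Loan A = 60 × $1,055.12 − $54,250 = $9,057.20.
Loan B: monthly rate = 4.95%/12 = 0.0041250; payment = 54,250 × 0.0041250 / (1 − (1+0.0041250)^−72) = $872.43.
Total interest on Loan B = 72 × $872.43 − $54,250 = $8,564.96.
Loan B is lower by $492.24.

Loan B by $492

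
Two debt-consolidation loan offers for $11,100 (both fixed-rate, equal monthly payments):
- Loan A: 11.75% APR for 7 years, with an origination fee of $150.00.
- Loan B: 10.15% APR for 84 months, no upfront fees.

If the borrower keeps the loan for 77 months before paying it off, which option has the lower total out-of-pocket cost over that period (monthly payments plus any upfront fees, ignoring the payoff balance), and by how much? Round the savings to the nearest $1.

Loan A: monthly rate = 11.75%/12 = 0.0097917; payment = 11,100 × 0.0097917 / (1 − (1+0.0097917)^−84) = $194.46.
Loan B: monthly rate = 10.15%/12 = 0.0084583; payment = 11,100 × 0.0084583 / (1 − (1+0.0084583)^−84) = $185.13.
Over 77 months: Loan A costs 77 × $194.46 + $150.00 = $15,123.42; Loan B costs 77 × $185.13 = $14,255.01.
Loan B is cheaper by $15,123.42 − $14,255.01 = $868.41.

Loan B by $868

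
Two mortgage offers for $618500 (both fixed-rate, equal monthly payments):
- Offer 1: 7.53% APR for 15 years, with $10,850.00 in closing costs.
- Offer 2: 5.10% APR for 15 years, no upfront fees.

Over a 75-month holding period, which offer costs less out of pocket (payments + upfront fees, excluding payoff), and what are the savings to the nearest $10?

Offer 2 by $72,410

Offer 1: monthly rate = 7.53%/12 = 0.0062750; payment = 618,500 × 0.0062750 / (1 − (1+0.0062750)^−180) = $5,744.12.
Offer 2: at 5.10% the monthly rate is 0.0042500, so the payment is 618,500 × 0.0042500 / (1 − 1.0042500^−180) = $4,923.34.
Over 75 months: Offer 1 costs 75 × $5,744.12 + $10,850.00 = $441,659.00; Offer 2 costs 75 × $4,923.34 = $369,250.50.
Offer 2 is cheaper by $441,659.00 − $369,250.50 = $72,408.50.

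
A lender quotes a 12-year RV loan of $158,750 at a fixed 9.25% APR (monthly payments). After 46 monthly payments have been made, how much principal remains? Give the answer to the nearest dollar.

$125,480

With monthly rate i = 9.25%/12 = 0.0077083, the balance after k of n payments is P · [(1+i)^n − (1+i)^k] / [(1+i)^n − 1].
(1+0.0077083)^144 = 3.02147080 and (1+0.0077083)^46 = 1.42364957, so the balance is 158,750 × (3.02147080 − 1.42364957) / (3.02147080 − 1) = $125,479.98.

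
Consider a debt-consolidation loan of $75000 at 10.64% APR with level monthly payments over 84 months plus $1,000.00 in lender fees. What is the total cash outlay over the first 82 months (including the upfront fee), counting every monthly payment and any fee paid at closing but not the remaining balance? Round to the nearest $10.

$105,140

Monthly rate = 10.64%/12 = 0.0088667; payment = 75,000 × 0.0088667 / (1 − (1+0.0088667)^−84) = $1,270.03.
Total outlay = 82 × $1,270.03 + $1,000.00 = $105,142.46.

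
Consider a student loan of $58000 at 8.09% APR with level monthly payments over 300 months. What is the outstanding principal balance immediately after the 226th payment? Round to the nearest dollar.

$26,215

With monthly rate i = 8.09%/12 = 0.0067417, the balance after k of n payments is P · [(1+i)^n − (1+i)^k] / [(1+i)^n − 1].
(1+0.0067417)^300 = 7.50607713 and (1+0.0067417)^226 = 4.56538924, so the balance is 58,000 × (7.50607713 − 4.56538924) / (7.50607713 − 1) = $26,215.47.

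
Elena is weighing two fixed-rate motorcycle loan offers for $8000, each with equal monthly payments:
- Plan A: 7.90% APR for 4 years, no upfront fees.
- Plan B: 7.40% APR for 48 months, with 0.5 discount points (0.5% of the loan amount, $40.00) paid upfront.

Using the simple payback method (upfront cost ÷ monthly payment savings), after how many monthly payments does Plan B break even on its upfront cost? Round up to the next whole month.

Plan A: monthly rate = 7.9%/12 = 0.0065833; payment = 8,000 × 0.0065833 / (1 − (1+0.0065833)^−48) = $194.93.
Plan B: at 7.40% the monthly rate is 0.0061667, so the payment is 8,000 × 0.0061667 / (1 − 1.0061667^−48) = $193.06.
Monthly savings = $194.93 − $193.06 = $1.87.
Break-even = $40.00 / $1.87 = 21.39 → 22 months.

22 months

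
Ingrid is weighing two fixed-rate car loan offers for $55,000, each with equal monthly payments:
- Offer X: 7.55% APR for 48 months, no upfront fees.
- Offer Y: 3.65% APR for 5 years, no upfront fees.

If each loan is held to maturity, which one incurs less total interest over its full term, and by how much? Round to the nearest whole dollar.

Offer Y by $3,639

Offer X: monthly rate = 7.55%/12 = 0.0062917; payment = 55,000 × 0.0062917 / (1 − (1+0.0062917)^−48) = $1,331.12.
Total interest on Offer X = 48 × $1,331.12 − $55,000 = $8,893.76.
Offer Y: monthly rate = 3.65%/12 = 0.0030417; payment = 55,000 × 0.0030417 / (1 − (1+0.0030417)^−60) = $1,004.24.
Total interest on Offer Y = 60 × $1,004.24 − $55,000 = $5,254.40.
Offer Y is lower by $3,639.36.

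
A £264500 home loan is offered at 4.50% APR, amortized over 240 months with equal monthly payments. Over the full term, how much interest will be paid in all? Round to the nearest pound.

£137,106

At 4.50% the monthly rate is 0.0037500, so the payment is 264,500 × 0.0037500 / (1 − 1.0037500^−240) = £1,673.36.
Total paid = 240 × £1,673.36 = £401,606.40; interest = £401,606.40 − £264,500 = £137,106.40.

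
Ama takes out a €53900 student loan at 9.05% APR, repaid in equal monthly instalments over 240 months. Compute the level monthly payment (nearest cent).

At 9.05% the monthly rate is 0.0075417, so the payment is 53,900 × 0.0075417 / (1 − 1.0075417^−240) = €486.69.

€486.69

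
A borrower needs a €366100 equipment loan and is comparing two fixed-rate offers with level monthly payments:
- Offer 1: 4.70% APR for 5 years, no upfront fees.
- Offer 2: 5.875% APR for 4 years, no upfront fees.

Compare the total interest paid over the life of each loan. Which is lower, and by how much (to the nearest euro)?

Offer 1 by €178

Offer 1: monthly rate = 4.7%/12 = 0.0039167; payment = 366,100 × 0.0039167 / (1 − (1+0.0039167)^−60) = €6,858.55.
Total interest on Offer 1 = 60 × €6,858.55 − €366,100 = €45,413.00.
Offer 2: at 5.875% the monthly rate is 0.0048958, so the payment is 366,100 × 0.0048958 / (1 − 1.0048958^−48) = €8,576.90.
Total interest on Offer 2 = 48 × €8,576.90 − €366,100 = €45,591.20.
Offer 1 is lower by €178.20.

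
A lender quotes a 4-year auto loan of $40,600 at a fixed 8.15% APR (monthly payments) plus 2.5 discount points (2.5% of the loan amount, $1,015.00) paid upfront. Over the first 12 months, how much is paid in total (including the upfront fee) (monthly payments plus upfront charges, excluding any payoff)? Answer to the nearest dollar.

At 8.15% the monthly rate is 0.0067917, so the payment is 40,600 × 0.0067917 / (1 − 1.0067917^−48) = $994.03.
Total outlay = 12 × $994.03 + $1,015.00 = $12,943.36.

$12,943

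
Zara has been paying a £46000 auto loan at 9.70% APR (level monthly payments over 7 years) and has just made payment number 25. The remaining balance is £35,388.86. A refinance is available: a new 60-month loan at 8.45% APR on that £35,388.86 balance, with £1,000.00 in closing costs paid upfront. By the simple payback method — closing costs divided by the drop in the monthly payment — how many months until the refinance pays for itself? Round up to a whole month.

32 months

Current payment = 46,000 × 9.7%/12 / (1 − (1+0.0080833)^−84) = £756.54.
Refinanced payment = 35,388.86 × 0.0070417 / (1 − (1+0.0070417)^−60) = £725.20.
Monthly savings = £756.54 − £725.20 = £31.34.
Break-even = £1,000.00 / £31.34 = 31.91 → 32 months.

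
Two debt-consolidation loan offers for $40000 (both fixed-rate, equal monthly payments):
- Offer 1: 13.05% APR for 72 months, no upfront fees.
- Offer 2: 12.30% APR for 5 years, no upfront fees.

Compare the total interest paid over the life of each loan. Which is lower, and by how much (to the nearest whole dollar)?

Offer 1: monthly rate = 13.05%/12 = 0.0108750; payment = 40,000 × 0.0108750 / (1 − (1+0.0108750)^−72) = $804.02.
Total interest on Offer 1 = 72 × $804.02 − $40,000 = $17,889.44.
Offer 2: at 12.30% the monthly rate is 0.0102500, so the payment is 40,000 × 0.0102500 / (1 − 1.0102500^−60) = $895.85.
Total interest on Offer 2 = 60 × $895.85 − $40,000 = $13,751.00.
Offer 2 is lower by $4,138.44.

Offer 2 by $4,138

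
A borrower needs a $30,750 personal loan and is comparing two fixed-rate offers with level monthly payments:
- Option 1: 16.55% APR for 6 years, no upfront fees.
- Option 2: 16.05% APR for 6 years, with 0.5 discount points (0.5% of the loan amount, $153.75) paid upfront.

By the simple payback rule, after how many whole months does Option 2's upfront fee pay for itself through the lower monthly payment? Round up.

Option 1: monthly rate = 16.55%/12 = 0.0137917; payment = 30,750 × 0.0137917 / (1 − (1+0.0137917)^−72) = $676.37.
Option 2: monthly rate = 16.05%/12 = 0.0133750; payment = 30,750 × 0.0133750 / (1 − (1+0.0133750)^−72) = $667.87.
Monthly savings = $676.37 − $667.87 = $8.50.
Break-even = $153.75 / $8.50 = 18.09 → 19 months.

19 months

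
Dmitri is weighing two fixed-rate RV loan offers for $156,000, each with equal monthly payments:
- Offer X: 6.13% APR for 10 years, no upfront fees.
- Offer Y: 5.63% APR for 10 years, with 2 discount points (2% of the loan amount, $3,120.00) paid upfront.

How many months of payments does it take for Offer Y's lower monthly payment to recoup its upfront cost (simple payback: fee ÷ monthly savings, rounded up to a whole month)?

Offer X: at 6.13% the monthly rate is 0.0051083, so the payment is 156,000 × 0.0051083 / (1 − 1.0051083^−120) = $1,742.12.
Offer Y: at 5.63% the monthly rate is 0.0046917, so the payment is 156,000 × 0.0046917 / (1 − 1.0046917^−120) = $1,703.08.
Monthly savings = $1,742.12 − $1,703.08 = $39.04.
Break-even = $3,120.00 / $39.04 = 79.92 → 80 months.

80 months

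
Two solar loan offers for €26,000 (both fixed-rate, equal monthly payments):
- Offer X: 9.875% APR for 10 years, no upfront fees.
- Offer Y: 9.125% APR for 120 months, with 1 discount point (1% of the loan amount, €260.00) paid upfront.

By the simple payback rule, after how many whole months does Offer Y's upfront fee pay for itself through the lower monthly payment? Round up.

Offer X: at 9.875% the monthly rate is 0.0082292, so the payment is 26,000 × 0.0082292 / (1 − 1.0082292^−120) = €341.79.
Offer Y: at 9.125% the monthly rate is 0.0076042, so the payment is 26,000 × 0.0076042 / (1 − 1.0076042^−120) = €331.12.
Monthly savings = €341.79 − €331.12 = €10.67.
Break-even = €260.00 / €10.67 = 24.37 → 25 months.

25 months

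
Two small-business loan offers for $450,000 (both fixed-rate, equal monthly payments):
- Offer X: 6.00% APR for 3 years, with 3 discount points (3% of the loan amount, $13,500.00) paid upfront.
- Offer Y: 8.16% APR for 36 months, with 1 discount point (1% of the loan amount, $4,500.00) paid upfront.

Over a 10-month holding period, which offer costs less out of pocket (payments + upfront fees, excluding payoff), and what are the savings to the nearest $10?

Offer X: at 6.00% the monthly rate is 0.0050000, so the payment is 450,000 × 0.0050000 / (1 − 1.0050000^−36) = $13,689.87.
Offer Y: at 8.16% the monthly rate is 0.0068000, so the payment is 450,000 × 0.0068000 / (1 − 1.0068000^−36) = $14,134.60.
Over 10 months: Offer X costs 10 × $13,689.87 + $13,500.00 = $150,398.70; Offer Y costs 10 × $14,134.60 + $4,500.00 = $145,846.00.
Offer Y is cheaper by $150,398.70 − $145,846.00 = $4,552.70.

Offer Y by $4,550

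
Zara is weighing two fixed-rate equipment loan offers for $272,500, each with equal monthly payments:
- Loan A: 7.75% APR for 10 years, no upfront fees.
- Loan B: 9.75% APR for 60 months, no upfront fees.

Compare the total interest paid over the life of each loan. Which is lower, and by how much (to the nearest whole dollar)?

Loan A: monthly rate = 7.75%/12 = 0.0064583; payment = 272,500 × 0.0064583 / (1 − (1+0.0064583)^−120) = $3,270.29.
Total interest on Loan A = 120 × $3,270.29 − $272,500 = $119,934.80.
Loan B: at 9.75% the monthly rate is 0.0081250, so the payment is 272,500 × 0.0081250 / (1 − 1.0081250^−60) = $5,756.36.
Total interest on Loan B = 60 × $5,756.36 − $272,500 = $72,881.60.
Loan B is lower by $47,053.20.

Loan B by $47,053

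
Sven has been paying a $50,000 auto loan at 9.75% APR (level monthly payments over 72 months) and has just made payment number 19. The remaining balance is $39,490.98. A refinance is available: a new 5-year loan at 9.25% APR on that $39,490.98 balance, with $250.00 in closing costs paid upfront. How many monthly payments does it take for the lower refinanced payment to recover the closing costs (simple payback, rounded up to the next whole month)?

Current payment = 50,000 × 9.75%/12 / (1 − (1+0.0081250)^−72) = $920.00.
Refinanced payment = 39,490.98 × 0.0077083 / (1 − (1+0.0077083)^−60) = $824.57.
Monthly savings = $920.00 − $824.57 = $95.43.
Break-even = $250.00 / $95.43 = 2.62 → 3 months.

3 months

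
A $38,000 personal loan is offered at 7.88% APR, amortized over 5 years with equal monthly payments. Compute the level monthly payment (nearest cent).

Monthly rate = 7.88%/12 = 0.0065667; payment = 38,000 × 0.0065667 / (1 − (1+0.0065667)^−60) = $768.32.

$768.32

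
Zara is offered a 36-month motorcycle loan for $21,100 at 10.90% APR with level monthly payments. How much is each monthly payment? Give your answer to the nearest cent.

$689.79

At 10.90% the monthly rate is 0.0090833, so the payment is 21,100 × 0.0090833 / (1 − 1.0090833^−36) = $689.79.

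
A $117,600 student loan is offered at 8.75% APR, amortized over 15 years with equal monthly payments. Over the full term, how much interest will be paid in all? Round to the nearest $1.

At 8.75% the monthly rate is 0.0072917, so the payment is 117,600 × 0.0072917 / (1 − 1.0072917^−180) = $1,175.35.
Total paid = 180 × $1,175.35 = $211,563.00; interest = $211,563.00 − $117,600 = $93,963.00.

$93,963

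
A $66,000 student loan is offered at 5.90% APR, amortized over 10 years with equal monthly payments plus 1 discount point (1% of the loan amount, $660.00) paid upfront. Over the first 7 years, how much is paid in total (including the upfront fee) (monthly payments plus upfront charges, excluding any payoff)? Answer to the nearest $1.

At 5.90% the monthly rate is 0.0049167, so the payment is 66,000 × 0.0049167 / (1 − 1.0049167^−120) = $729.43.
Total outlay = 84 × $729.43 + $660.00 = $61,932.12.

$61,932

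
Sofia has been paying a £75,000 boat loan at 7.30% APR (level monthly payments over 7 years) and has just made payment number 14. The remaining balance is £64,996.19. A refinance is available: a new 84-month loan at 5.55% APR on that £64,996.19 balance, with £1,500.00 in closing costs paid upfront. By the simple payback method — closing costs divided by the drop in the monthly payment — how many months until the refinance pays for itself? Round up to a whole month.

Current payment = 75,000 × 7.3%/12 / (1 − (1+0.0060833)^−84) = £1,142.98.
Refinanced payment = 64,996.19 × 0.0046250 / (1 − (1+0.0046250)^−84) = £935.54.
Monthly savings = £1,142.98 − £935.54 = £207.44.
Break-even = £1,500.00 / £207.44 = 7.23 → 8 months.

8 months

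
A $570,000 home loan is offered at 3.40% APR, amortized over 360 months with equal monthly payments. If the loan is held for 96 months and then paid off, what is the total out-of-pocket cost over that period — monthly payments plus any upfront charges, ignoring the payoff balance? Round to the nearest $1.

$242,673

Monthly rate = 3.4%/12 = 0.0028333; payment = 570,000 × 0.0028333 / (1 − (1+0.0028333)^−360) = $2,527.84.
Total outlay = 96 × $2,527.84 = $242,672.64.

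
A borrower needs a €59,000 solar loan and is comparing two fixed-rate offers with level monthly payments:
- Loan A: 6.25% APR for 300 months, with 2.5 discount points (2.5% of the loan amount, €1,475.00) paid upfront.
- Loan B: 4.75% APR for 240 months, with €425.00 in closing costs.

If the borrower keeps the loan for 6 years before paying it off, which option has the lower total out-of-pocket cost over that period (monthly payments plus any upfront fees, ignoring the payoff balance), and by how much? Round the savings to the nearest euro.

Loan B by €1,621

Loan A: monthly rate = 6.25%/12 = 0.0052083; payment = 59,000 × 0.0052083 / (1 − (1+0.0052083)^−300) = €389.20.
Loan B: at 4.75% the monthly rate is 0.0039583, so the payment is 59,000 × 0.0039583 / (1 − 1.0039583^−240) = €381.27.
Over 72 months: Loan A costs 72 × €389.20 + €1,475.00 = €29,497.40; Loan B costs 72 × €381.27 + €425.00 = €27,876.44.
Loan B is cheaper by €29,497.40 − €27,876.44 = €1,620.96.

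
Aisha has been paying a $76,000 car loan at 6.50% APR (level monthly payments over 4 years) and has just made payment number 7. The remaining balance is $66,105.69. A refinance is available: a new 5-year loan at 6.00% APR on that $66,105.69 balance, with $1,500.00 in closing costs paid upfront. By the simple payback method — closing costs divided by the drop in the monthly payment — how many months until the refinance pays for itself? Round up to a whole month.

3 months

Current payment = 76,000 × 6.5%/12 / (1 − (1+0.0054167)^−48) = $1,802.34.
Refinanced payment = 66,105.69 × 0.0050000 / (1 − (1+0.0050000)^−60) = $1,278.01.
Monthly savings = $1,802.34 − $1,278.01 = $524.33.
Break-even = $1,500.00 / $524.33 = 2.86 → 3 months.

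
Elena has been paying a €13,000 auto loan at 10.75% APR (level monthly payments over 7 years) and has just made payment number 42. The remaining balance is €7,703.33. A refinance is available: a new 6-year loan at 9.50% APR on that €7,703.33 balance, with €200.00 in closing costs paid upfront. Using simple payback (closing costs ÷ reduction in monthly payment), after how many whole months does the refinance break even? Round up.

Current payment = 13,000 × 10.75%/12 / (1 − (1+0.0089583)^−84) = €220.89.
Refinanced payment = 7,703.33 × 0.0079167 / (1 − (1+0.0079167)^−72) = €140.78.
Monthly savings = €220.89 − €140.78 = €80.11.
Break-even = €200.00 / €80.11 = 2.50 → 3 months.

3 months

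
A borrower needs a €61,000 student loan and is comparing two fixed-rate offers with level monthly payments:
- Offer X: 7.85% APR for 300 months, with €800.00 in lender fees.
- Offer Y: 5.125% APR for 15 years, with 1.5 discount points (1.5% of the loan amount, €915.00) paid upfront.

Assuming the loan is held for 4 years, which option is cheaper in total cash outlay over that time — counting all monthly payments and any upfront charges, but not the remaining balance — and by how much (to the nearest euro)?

Offer X: monthly rate = 7.85%/12 = 0.0065417; payment = 61,000 × 0.0065417 / (1 − (1+0.0065417)^−300) = €464.76.
Offer Y: at 5.125% the monthly rate is 0.0042708, so the payment is 61,000 × 0.0042708 / (1 − 1.0042708^−180) = €486.37.
Over 48 months: Offer X costs 48 × €464.76 + €800.00 = €23,108.48; Offer Y costs 48 × €486.37 + €915.00 = €24,260.76.
Offer X is cheaper by €24,260.76 − €23,108.48 = €1,152.28.

Offer X by €1,152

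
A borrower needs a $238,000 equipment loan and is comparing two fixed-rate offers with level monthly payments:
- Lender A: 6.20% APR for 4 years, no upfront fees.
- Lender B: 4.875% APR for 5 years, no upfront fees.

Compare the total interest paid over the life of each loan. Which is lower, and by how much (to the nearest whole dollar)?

Lender A: at 6.20% the monthly rate is 0.0051667, so the payment is 238,000 × 0.0051667 / (1 − 1.0051667^−48) = $5,611.29.
Total interest on Lender A = 48 × $5,611.29 − $238,000 = $31,341.92.
Lender B: monthly rate = 4.875%/12 = 0.0040625; payment = 238,000 × 0.0040625 / (1 − (1+0.0040625)^−60) = $4,477.74.
Total interest on Lender B = 60 × $4,477.74 − $238,000 = $30,664.40.
Lender B is lower by $677.52.

Lender B by $678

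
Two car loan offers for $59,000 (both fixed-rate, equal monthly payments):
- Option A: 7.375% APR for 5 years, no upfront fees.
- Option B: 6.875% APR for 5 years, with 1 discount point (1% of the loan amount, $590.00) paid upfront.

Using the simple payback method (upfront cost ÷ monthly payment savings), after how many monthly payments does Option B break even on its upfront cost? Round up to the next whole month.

Option A: monthly rate = 7.375%/12 = 0.0061458; payment = 59,000 × 0.0061458 / (1 − (1+0.0061458)^−60) = $1,178.74.
Option B: monthly rate = 6.875%/12 = 0.0057292; payment = 59,000 × 0.0057292 / (1 − (1+0.0057292)^−60) = $1,164.79.
Monthly savings = $1,178.74 − $1,164.79 = $13.95.
Break-even = $590.00 / $13.95 = 42.29 → 43 months.

43 months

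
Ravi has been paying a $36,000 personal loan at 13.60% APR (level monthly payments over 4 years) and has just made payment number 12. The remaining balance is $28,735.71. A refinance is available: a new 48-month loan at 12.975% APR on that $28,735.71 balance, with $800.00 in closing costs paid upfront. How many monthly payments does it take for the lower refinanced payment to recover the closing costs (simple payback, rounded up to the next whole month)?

Current payment = 36,000 × 13.6%/12 / (1 − (1+0.0113333)^−48) = $976.54.
Refinanced payment = 28,735.71 × 0.0108125 / (1 − (1+0.0108125)^−48) = $770.55.
Monthly savings = $976.54 − $770.55 = $205.99.
Break-even = $800.00 / $205.99 = 3.88 → 4 months.

4 months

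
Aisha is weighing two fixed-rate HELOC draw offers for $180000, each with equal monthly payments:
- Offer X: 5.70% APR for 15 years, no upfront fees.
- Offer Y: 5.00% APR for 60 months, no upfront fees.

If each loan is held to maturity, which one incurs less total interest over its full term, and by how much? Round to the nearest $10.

Offer Y by $64,380

Offer X: monthly rate = 5.7%/12 = 0.0047500; payment = 180,000 × 0.0047500 / (1 − (1+0.0047500)^−180) = $1,489.92.
Total interest on Offer X = 180 × $1,489.92 − $180,000 = $88,185.60.
Offer Y: at 5.00% the monthly rate is 0.0041667, so the payment is 180,000 × 0.0041667 / (1 − 1.0041667^−60) = $3,396.82.
Total interest on Offer Y = 60 × $3,396.82 − $180,000 = $23,809.20.
Offer Y is lower by $64,376.40.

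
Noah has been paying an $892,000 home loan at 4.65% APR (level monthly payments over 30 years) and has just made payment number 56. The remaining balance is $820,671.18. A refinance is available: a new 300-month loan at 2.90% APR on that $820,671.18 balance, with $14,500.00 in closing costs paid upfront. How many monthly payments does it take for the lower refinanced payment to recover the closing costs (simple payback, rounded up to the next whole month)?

Current payment = 892,000 × 4.65%/12 / (1 − (1+0.0038750)^−360) = $4,599.48.
Refinanced payment = 820,671.18 × 0.0024167 / (1 − (1+0.0024167)^−300) = $3,849.17.
Monthly savings = $4,599.48 − $3,849.17 = $750.31.
Break-even = $14,500.00 / $750.31 = 19.33 → 20 months.

20 months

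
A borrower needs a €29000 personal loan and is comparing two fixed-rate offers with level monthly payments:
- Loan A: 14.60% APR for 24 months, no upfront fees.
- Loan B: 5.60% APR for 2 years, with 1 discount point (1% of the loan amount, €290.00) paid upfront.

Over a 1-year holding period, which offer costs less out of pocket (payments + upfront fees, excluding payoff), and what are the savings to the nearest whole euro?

Loan B by €1,156

Loan A: monthly rate = 14.6%/12 = 0.0121667; payment = 29,000 × 0.0121667 / (1 − (1+0.0121667)^−24) = €1,400.61.
Loan B: at 5.60% the monthly rate is 0.0046667, so the payment is 29,000 × 0.0046667 / (1 − 1.0046667^−24) = €1,280.08.
Over 12 months: Loan A costs 12 × €1,400.61 = €16,807.32; Loan B costs 12 × €1,280.08 + €290.00 = €15,650.96.
Loan B is cheaper by €16,807.32 − €15,650.96 = €1,156.36.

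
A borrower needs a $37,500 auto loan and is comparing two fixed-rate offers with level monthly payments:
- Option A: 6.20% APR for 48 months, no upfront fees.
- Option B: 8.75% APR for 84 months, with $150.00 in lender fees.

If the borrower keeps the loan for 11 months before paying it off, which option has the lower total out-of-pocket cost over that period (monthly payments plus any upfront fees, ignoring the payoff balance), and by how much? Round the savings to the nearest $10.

Option B by $2,990

Option A: at 6.20% the monthly rate is 0.0051667, so the payment is 37,500 × 0.0051667 / (1 − 1.0051667^−48) = $884.13.
Option B: at 8.75% the monthly rate is 0.0072917, so the payment is 37,500 × 0.0072917 / (1 − 1.0072917^−84) = $598.59.
Over 11 months: Option A costs 11 × $884.13 = $9,725.43; Option B costs 11 × $598.59 + $150.00 = $6,734.49.
Option B is cheaper by $9,725.43 − $6,734.49 = $2,990.94.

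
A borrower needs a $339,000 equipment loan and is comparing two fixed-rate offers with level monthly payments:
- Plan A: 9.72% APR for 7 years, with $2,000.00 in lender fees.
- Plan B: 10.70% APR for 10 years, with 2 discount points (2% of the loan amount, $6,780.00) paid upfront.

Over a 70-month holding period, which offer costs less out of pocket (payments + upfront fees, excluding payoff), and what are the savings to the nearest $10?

Plan A: at 9.72% the monthly rate is 0.0081000, so the payment is 339,000 × 0.0081000 / (1 − 1.0081000^−84) = $5,578.88.
Plan B: at 10.70% the monthly rate is 0.0089167, so the payment is 339,000 × 0.0089167 / (1 − 1.0089167^−120) = $4,612.34.
Over 70 months: Plan A costs 70 × $5,578.88 + $2,000.00 = $392,521.60; Plan B costs 70 × $4,612.34 + $6,780.00 = $329,643.80.
Plan B is cheaper by $392,521.60 − $329,643.80 = $62,877.80.

Plan B by $62,880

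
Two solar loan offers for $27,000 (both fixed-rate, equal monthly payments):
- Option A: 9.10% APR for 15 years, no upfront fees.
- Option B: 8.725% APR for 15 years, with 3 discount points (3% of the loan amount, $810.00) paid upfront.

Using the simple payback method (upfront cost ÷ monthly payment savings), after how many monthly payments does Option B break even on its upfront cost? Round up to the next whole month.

Option A: monthly rate = 9.1%/12 = 0.0075833; payment = 27,000 × 0.0075833 / (1 − (1+0.0075833)^−180) = $275.46.
Option B: monthly rate = 8.725%/12 = 0.0072708; payment = 27,000 × 0.0072708 / (1 − (1+0.0072708)^−180) = $269.45.
Monthly savings = $275.46 − $269.45 = $6.01.
Break-even = $810.00 / $6.01 = 134.78 → 135 months.

135 months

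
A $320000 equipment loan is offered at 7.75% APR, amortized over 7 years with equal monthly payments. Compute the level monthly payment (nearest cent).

Monthly rate = 7.75%/12 = 0.0064583; payment = 320,000 × 0.0064583 / (1 − (1+0.0064583)^−84) = $4,947.82.

$4,947.82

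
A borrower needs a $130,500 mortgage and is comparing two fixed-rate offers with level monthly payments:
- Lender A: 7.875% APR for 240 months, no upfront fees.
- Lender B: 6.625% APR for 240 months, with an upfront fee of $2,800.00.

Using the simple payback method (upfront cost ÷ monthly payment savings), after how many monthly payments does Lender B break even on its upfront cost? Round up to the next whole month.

29 months

Lender A: at 7.875% the monthly rate is 0.0065625, so the payment is 130,500 × 0.0065625 / (1 − 1.0065625^−240) = $1,081.42.
Lender B: at 6.625% the monthly rate is 0.0055208, so the payment is 130,500 × 0.0055208 / (1 − 1.0055208^−240) = $982.60.
Monthly savings = $1,081.42 − $982.60 = $98.82.
Break-even = $2,800.00 / $98.82 = 28.33 → 29 months.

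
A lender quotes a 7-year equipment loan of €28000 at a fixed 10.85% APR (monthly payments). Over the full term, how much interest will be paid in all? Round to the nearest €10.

At 10.85% the monthly rate is 0.0090417, so the payment is 28,000 × 0.0090417 / (1 − 1.0090417^−84) = €477.22.
Total paid = 84 × €477.22 = €40,086.48; interest = €40,086.48 − €28,000 = €12,086.48.

€12,090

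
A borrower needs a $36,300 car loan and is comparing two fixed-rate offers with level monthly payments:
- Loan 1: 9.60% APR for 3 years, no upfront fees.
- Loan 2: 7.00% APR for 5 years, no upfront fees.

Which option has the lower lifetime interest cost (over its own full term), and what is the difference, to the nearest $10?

Loan 1 by $1,210

Loan 1: at 9.60% the monthly rate is 0.0080000, so the payment is 36,300 × 0.0080000 / (1 − 1.0080000^−36) = $1,164.49.
Total interest on Loan 1 = 36 × $1,164.49 − $36,300 = $5,621.64.
Loan 2: monthly rate = 7%/12 = 0.0058333; payment = 36,300 × 0.0058333 / (1 − (1+0.0058333)^−60) = $718.78.
Total interest on Loan 2 = 60 × $718.78 − $36,300 = $6,826.80.
Loan 1 is lower by $1,205.16.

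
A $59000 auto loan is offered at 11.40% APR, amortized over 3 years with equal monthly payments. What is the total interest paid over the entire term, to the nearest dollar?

At 11.40% the monthly rate is 0.0095000, so the payment is 59,000 × 0.0095000 / (1 − 1.0095000^−36) = $1,942.78.
Total paid = 36 × $1,942.78 = $69,940.08; interest = $69,940.08 − $59,000 = $10,940.08.

$10,940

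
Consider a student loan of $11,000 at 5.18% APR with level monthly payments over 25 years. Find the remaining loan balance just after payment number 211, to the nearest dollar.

$4,829

With monthly rate i = 5.18%/12 = 0.0043167, the balance after k of n payments is P · [(1+i)^n − (1+i)^k] / [(1+i)^n − 1].
(1+0.0043167)^300 = 3.64083473 and (1+0.0043167)^211 = 2.48148323, so the balance is 11,000 × (3.64083473 − 2.48148323) / (3.64083473 − 1) = $4,829.10.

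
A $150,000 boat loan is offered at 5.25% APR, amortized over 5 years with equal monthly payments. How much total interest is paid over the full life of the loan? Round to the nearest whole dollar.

Monthly rate = 5.25%/12 = 0.0043750; payment = 150,000 × 0.0043750 / (1 − (1+0.0043750)^−60) = $2,847.90.
Total paid = 60 × $2,847.90 = $170,874.00; interest = $170,874.00 − $150,000 = $20,874.00.

$20,874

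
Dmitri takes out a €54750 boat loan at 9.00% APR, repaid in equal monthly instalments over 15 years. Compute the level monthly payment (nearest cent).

€555.31

Monthly rate = 9%/12 = 0.0075000; payment = 54,750 × 0.0075000 / (1 − (1+0.0075000)^−180) = €555.31.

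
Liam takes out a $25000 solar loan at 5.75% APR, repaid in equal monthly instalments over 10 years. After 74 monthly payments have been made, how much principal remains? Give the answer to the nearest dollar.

With monthly rate i = 5.75%/12 = 0.0047917, the balance after k of n payments is P · [(1+i)^n − (1+i)^k] / [(1+i)^n − 1].
(1+0.0047917)^120 = 1.77469181 and (1+0.0047917)^74 = 1.42437983, so the balance is 25,000 × (1.77469181 − 1.42437983) / (1.77469181 − 1) = $11,304.88.

$11,305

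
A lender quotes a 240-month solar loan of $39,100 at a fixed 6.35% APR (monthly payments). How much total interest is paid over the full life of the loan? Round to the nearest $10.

At 6.35% the monthly rate is 0.0052917, so the payment is 39,100 × 0.0052917 / (1 − 1.0052917^−240) = $288.08.
Total paid = 240 × $288.08 = $69,139.20; interest = $69,139.20 − $39,100 = $30,039.20.

$30,040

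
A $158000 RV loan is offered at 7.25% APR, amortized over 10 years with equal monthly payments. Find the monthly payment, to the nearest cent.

$1,854.94

At 7.25% the monthly rate is 0.0060417, so the payment is 158,000 × 0.0060417 / (1 − 1.0060417^−120) = $1,854.94.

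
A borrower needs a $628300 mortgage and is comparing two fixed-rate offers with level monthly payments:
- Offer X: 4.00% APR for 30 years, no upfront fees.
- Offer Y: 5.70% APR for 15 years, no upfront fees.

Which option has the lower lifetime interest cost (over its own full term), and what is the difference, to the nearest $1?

Offer X: monthly rate = 4%/12 = 0.0033333; payment = 628,300 × 0.0033333 / (1 − (1+0.0033333)^−360) = $2,999.60.
Total interest on Offer X = 360 × $2,999.60 − $628,300 = $451,556.00.
Offer Y: at 5.70% the monthly rate is 0.0047500, so the payment is 628,300 × 0.0047500 / (1 − 1.0047500^−180) = $5,200.66.
Total interest on Offer Y = 180 × $5,200.66 − $628,300 = $307,818.80.
Offer Y is lower by $143,737.20.

Offer Y by $143,737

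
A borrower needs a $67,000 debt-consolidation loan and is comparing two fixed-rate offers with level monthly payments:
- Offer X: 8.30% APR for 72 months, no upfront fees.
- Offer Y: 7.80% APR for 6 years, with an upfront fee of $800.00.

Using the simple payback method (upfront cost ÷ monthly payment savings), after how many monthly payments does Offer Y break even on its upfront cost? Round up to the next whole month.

Offer X: monthly rate = 8.3%/12 = 0.0069167; payment = 67,000 × 0.0069167 / (1 − (1+0.0069167)^−72) = $1,184.57.
Offer Y: at 7.80% the monthly rate is 0.0065000, so the payment is 67,000 × 0.0065000 / (1 − 1.0065000^−72) = $1,168.20.
Monthly savings = $1,184.57 − $1,168.20 = $16.37.
Break-even = $800.00 / $16.37 = 48.87 → 49 months.

49 months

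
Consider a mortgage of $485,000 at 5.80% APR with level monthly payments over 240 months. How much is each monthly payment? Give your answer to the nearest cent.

$3,418.96

Monthly rate = 5.8%/12 = 0.0048333; payment = 485,000 × 0.0048333 / (1 − (1+0.0048333)^−240) = $3,418.96.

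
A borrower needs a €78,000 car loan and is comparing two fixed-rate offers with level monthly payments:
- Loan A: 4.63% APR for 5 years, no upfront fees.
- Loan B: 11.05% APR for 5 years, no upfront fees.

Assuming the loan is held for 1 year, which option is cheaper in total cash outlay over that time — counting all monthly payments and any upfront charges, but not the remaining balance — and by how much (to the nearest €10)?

Loan A: monthly rate = 4.63%/12 = 0.0038583; payment = 78,000 × 0.0038583 / (1 − (1+0.0038583)^−60) = €1,458.77.
Loan B: at 11.05% the monthly rate is 0.0092083, so the payment is 78,000 × 0.0092083 / (1 − 1.0092083^−60) = €1,697.85.
Over 12 months: Loan A costs 12 × €1,458.77 = €17,505.24; Loan B costs 12 × €1,697.85 = €20,374.20.
Loan A is cheaper by €20,374.20 − €17,505.24 = €2,868.96.

Loan A by €2,870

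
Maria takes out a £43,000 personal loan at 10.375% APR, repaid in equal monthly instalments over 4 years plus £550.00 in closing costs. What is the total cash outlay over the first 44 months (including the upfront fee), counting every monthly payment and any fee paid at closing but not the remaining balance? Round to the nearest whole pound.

At 10.375% the monthly rate is 0.0086458, so the payment is 43,000 × 0.0086458 / (1 − 1.0086458^−48) = £1,098.35.
Total outlay = 44 × £1,098.35 + £550.00 = £48,877.40.

£48,877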